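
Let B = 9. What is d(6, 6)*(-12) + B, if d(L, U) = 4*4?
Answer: -183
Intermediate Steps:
d(L, U) = 16
d(6, 6)*(-12) + B = 16*(-12) + 9 = -192 + 9 = -183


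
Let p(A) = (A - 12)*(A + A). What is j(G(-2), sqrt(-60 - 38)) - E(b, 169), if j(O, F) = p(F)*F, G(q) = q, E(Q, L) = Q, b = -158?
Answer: 2510 - 1372*I*sqrt(2) ≈ 2510.0 - 1940.3*I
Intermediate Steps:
p(A) = 2*A*(-12 + A) (p(A) = (-12 + A)*(2*A) = 2*A*(-12 + A))
j(O, F) = 2*F**2*(-12 + F) (j(O, F) = (2*F*(-12 + F))*F = 2*F**2*(-12 + F))
j(G(-2), sqrt(-60 - 38)) - E(b, 169) = 2*(sqrt(-60 - 38))**2*(-12 + sqrt(-60 - 38)) - 1*(-158) = 2*(sqrt(-98))**2*(-12 + sqrt(-98)) + 158 = 2*(7*I*sqrt(2))**2*(-12 + 7*I*sqrt(2)) + 158 = 2*(-98)*(-12 + 7*I*sqrt(2)) + 158 = (2352 - 1372*I*sqrt(2)) + 158 = 2510 - 1372*I*sqrt(2)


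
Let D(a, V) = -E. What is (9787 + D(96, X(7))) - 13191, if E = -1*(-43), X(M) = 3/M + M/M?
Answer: -3447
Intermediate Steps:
X(M) = 1 + 3/M (X(M) = 3/M + 1 = 1 + 3/M)
E = 43
D(a, V) = -43 (D(a, V) = -1*43 = -43)
(9787 + D(96, X(7))) - 13191 = (9787 - 43) - 13191 = 9744 - 13191 = -3447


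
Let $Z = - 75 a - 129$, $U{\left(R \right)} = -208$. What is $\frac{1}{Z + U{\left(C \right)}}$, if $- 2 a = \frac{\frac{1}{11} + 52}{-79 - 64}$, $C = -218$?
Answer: $- \frac{3146}{1103177} \approx -0.0028518$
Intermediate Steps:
$a = \frac{573}{3146}$ ($a = - \frac{\left(\frac{1}{11} + 52\right) \frac{1}{-79 - 64}}{2} = - \frac{\left(\frac{1}{11} + 52\right) \frac{1}{-143}}{2} = - \frac{\frac{573}{11} \left(- \frac{1}{143}\right)}{2} = \left(- \frac{1}{2}\right) \left(- \frac{573}{1573}\right) = \frac{573}{3146} \approx 0.18214$)
$Z = - \frac{448809}{3146}$ ($Z = \left(-75\right) \frac{573}{3146} - 129 = - \frac{42975}{3146} - 129 = - \frac{448809}{3146} \approx -142.66$)
$\frac{1}{Z + U{\left(C \right)}} = \frac{1}{- \frac{448809}{3146} - 208} = \frac{1}{- \frac{1103177}{3146}} = - \frac{3146}{1103177}$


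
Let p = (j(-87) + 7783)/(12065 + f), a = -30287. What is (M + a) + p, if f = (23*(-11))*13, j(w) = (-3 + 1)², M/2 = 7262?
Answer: -138328301/8776 ≈ -15762.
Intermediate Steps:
M = 14524 (M = 2*7262 = 14524)
j(w) = 4 (j(w) = (-2)² = 4)
f = -3289 (f = -253*13 = -3289)
p = 7787/8776 (p = (4 + 7783)/(12065 - 3289) = 7787/8776 ≈ 0.88731)
(M + a) + p = (14524 - 30287) + 7787/8776 = -15763 + 7787/8776 = -138328301/8776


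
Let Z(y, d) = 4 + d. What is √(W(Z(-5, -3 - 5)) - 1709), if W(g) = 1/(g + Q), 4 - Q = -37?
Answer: 16*I*√9139/37 ≈ 41.34*I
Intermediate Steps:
Q = 41 (Q = 4 - 1*(-37) = 4 + 37 = 41)
W(g) = 1/(41 + g) (W(g) = 1/(g + 41) = 1/(41 + g))
√(W(Z(-5, -3 - 5)) - 1709) = √(1/(41 + (4 + (-3 - 5))) - 1709) = √(1/(41 + (4 - 8)) - 1709) = √(1/(41 - 4) - 1709) = √(1/37 - 1709) = √(-63232/37) = 16*I*√9139/37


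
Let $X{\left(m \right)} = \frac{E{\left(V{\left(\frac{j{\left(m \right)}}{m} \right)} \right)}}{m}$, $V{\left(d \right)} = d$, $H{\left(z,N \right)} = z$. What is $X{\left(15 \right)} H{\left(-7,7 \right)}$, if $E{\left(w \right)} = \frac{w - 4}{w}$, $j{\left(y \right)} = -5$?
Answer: $- \frac{91}{15} \approx -6.0667$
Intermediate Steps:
$E{\left(w \right)} = \frac{-4 + w}{w}$ ($E{\left(w \right)} = \frac{w - 4}{w} = \frac{-4 + w}{w}$)
$X{\left(m \right)} = \frac{4}{5} + \frac{1}{m}$ ($X{\left(m \right)} = \frac{\frac{1}{\left(-5\right) \frac{1}{m}} \left(-4 - \frac{5}{m}\right)}{m} = \frac{- \frac{m}{5} \left(-4 - \frac{5}{m}\right)}{m} = \frac{\left(- \frac{1}{5}\right) m \left(-4 - \frac{5}{m}\right)}{m} = \frac{4}{5} + \frac{1}{m}$)
$X{\left(15 \right)} H{\left(-7,7 \right)} = \left(\frac{4}{5} + \frac{1}{15}\right) \left(-7\right) = \frac{13}{15} \left(-7\right) = - \frac{91}{15}$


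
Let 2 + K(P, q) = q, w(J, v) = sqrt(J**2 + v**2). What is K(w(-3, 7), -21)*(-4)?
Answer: 92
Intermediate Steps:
K(P, q) = -2 + q
K(w(-3, 7), -21)*(-4) = (-2 - 21)*(-4) = -23*(-4) = 92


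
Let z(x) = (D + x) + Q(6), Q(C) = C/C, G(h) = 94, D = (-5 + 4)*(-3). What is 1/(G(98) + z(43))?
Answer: 1/141 ≈ 0.0070922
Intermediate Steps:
D = 3 (D = -1*(-3) = 3)
Q(C) = 1
z(x) = 4 + x (z(x) = (3 + x) + 1 = 4 + x)
1/(G(98) + z(43)) = 1/(94 + (4 + 43)) = 1/(94 + 47) = 1/141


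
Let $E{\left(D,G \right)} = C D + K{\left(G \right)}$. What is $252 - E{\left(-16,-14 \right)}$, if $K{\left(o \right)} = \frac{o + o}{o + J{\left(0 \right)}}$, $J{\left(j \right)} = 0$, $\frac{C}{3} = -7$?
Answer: $-86$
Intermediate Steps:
$C = -21$ ($C = 3 \left(-7\right) = -21$)
$K{\left(o \right)} = 2$ ($K{\left(o \right)} = \frac{o + o}{o + 0} = \frac{2 o}{o} = 2$)
$E{\left(D,G \right)} = 2 - 21 D$ ($E{\left(D,G \right)} = - 21 D + 2 = 2 - 21 D$)
$252 - E{\left(-16,-14 \right)} = 252 - \left(2 - -336\right) = 252 - \left(2 + 336\right) = 252 - 338 = -86$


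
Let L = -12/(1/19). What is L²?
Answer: 51984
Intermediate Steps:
L = -228 (L = -12/1/19 = -12*19 = -228)
L² = (-228)² = 51984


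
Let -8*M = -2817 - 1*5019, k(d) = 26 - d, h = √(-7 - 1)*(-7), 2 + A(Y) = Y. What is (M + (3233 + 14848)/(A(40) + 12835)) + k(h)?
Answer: 1234465/1226 + 14*I*√2 ≈ 1006.9 + 19.799*I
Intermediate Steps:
A(Y) = -2 + Y
h = -14*I*√2 (h = √(-8)*(-7) = (2*I*√2)*(-7) = -14*I*√2 ≈ -19.799*I)
M = 1959/2 (M = -(-2817 - 1*5019)/8 = -(-2817 - 5019)/8 = -⅛*(-7836) = 1959/2 ≈ 979.50)
(M + (3233 + 14848)/(A(40) + 12835)) + k(h) = (1959/2 + (3233 + 14848)/((-2 + 40) + 12835)) + (26 - (-14)*I*√2) = (1959/2 + 18081/(38 + 12835)) + (26 + 14*I*√2) = (1959/2 + 18081/12873) + (26 + 14*I*√2) = (1959/2 + 18081*(1/12873)) + (26 + 14*I*√2) = (1959/2 + 861/613) + (26 + 14*I*√2) = 1202589/1226 + (26 + 14*I*√2) = 1234465/1226 + 14*I*√2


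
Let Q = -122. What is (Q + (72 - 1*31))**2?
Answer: 6561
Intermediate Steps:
(Q + (72 - 1*31))**2 = (-122 + (72 - 1*31))**2 = (-122 + (72 - 31))**2 = (-122 + 41)**2 = (-81)**2 = 6561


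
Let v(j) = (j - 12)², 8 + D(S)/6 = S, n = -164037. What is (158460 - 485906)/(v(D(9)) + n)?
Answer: 327446/164001 ≈ 1.9966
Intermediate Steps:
D(S) = -48 + 6*S
v(j) = (-12 + j)²
(158460 - 485906)/(v(D(9)) + n) = (158460 - 485906)/((-12 + (-48 + 6*9))² - 164037) = -327446/((-12 + (-48 + 54))² - 164037) = -327446/((-12 + 6)² - 164037) = -327446/((-6)² - 164037) = -327446/(36 - 164037) = -327446/(-164001) = -327446*(-1/164001) = 327446/164001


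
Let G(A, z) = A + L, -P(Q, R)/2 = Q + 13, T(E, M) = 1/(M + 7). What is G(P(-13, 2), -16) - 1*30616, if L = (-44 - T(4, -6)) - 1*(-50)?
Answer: -30611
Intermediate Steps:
T(E, M) = 1/(7 + M)
P(Q, R) = -26 - 2*Q (P(Q, R) = -2*(Q + 13) = -2*(13 + Q) = -26 - 2*Q)
L = 5 (L = (-44 - 1/(7 - 6)) - 1*(-50) = (-44 - 1/1) + 50 = (-44 - 1*1) + 50 = (-44 - 1) + 50 = -45 + 50 = 5)
G(A, z) = 5 + A (G(A, z) = A + 5 = 5 + A)
G(P(-13, 2), -16) - 1*30616 = (5 + (-26 - 2*(-13))) - 1*30616 = (5 + (-26 + 26)) - 30616 = (5 + 0) - 30616 = 5 - 30616 = -30611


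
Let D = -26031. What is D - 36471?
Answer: -62502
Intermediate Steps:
D - 36471 = -26031 - 36471 = -62502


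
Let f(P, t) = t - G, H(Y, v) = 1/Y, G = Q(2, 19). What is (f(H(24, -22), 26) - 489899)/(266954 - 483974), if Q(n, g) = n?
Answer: 97975/43404 ≈ 2.2573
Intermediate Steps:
G = 2
f(P, t) = -2 + t (f(P, t) = t - 1*2 = t - 2 = -2 + t)
(f(H(24, -22), 26) - 489899)/(266954 - 483974) = ((-2 + 26) - 489899)/(266954 - 483974) = (24 - 489899)/(-217020) = -489875*(-1/217020) = 97975/43404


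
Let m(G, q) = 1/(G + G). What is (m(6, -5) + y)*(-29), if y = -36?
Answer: 12499/12 ≈ 1041.6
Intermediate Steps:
m(G, q) = 1/(2*G)
(m(6, -5) + y)*(-29) = ((1/2)/6 - 36)*(-29) = ((1/2)*(1/6) - 36)*(-29) = (1/12 - 36)*(-29) = -431/12*(-29) = 12499/12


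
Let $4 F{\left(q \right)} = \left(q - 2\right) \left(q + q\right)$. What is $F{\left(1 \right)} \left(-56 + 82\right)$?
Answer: $-13$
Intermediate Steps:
$F{\left(q \right)} = \frac{q \left(-2 + q\right)}{2}$ ($F{\left(q \right)} = \frac{\left(q - 2\right) \left(q + q\right)}{4} = \frac{\left(-2 + q\right) 2 q}{4} = \frac{2 q \left(-2 + q\right)}{4} = \frac{q \left(-2 + q\right)}{2}$)
$F{\left(1 \right)} \left(-56 + 82\right) = \frac{1}{2} \cdot 1 \left(-2 + 1\right) \left(-56 + 82\right) = \frac{1}{2} \cdot 1 \left(-1\right) 26 = \left(- \frac{1}{2}\right) 26 = -13$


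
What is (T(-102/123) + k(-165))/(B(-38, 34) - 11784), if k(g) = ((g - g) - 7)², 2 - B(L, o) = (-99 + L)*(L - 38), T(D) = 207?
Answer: -128/11097 ≈ -0.011535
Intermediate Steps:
B(L, o) = 2 - (-99 + L)*(-38 + L) (B(L, o) = 2 - (-99 + L)*(L - 38) = 2 - (-99 + L)*(-38 + L))
k(g) = 49 (k(g) = (0 - 7)² = (-7)² = 49)
(T(-102/123) + k(-165))/(B(-38, 34) - 11784) = (207 + 49)/((-3760 - 1*(-38)² + 137*(-38)) - 11784) = 256/((-3760 - 1*1444 - 5206) - 11784) = 256/((-3760 - 1444 - 5206) - 11784) = 256/(-10410 - 11784) = 256/(-22194) = 256*(-1/22194) = -128/11097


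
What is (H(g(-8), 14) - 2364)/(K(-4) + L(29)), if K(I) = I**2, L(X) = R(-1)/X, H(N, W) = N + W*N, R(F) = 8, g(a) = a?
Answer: -18009/118 ≈ -152.62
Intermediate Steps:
H(N, W) = N + N*W
L(X) = 8/X
(H(g(-8), 14) - 2364)/(K(-4) + L(29)) = (-8*(1 + 14) - 2364)/((-4)**2 + 8/29) = (-8*15 - 2364)/(16 + 8*(1/29)) = (-120 - 2364)/(16 + 8/29) = -2484/472/29 = -2484*29/472 = -18009/118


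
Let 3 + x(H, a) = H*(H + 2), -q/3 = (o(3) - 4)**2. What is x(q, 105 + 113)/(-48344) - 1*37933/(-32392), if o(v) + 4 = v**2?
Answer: 37933/32392 ≈ 1.1711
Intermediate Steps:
o(v) = -4 + v**2
q = -3 (q = -3*((-4 + 3**2) - 4)**2 = -3*((-4 + 9) - 4)**2 = -3*(5 - 4)**2 = -3*1**2 = -3*1 = -3)
x(H, a) = -3 + H*(2 + H) (x(H, a) = -3 + H*(H + 2) = -3 + H*(2 + H))
x(q, 105 + 113)/(-48344) - 1*37933/(-32392) = (-3 + (-3)**2 + 2*(-3))/(-48344) - 1*37933/(-32392) = (-3 + 9 - 6)*(-1/48344) - 37933*(-1/32392) = 0*(-1/48344) + 37933/32392 = 0 + 37933/32392 = 37933/32392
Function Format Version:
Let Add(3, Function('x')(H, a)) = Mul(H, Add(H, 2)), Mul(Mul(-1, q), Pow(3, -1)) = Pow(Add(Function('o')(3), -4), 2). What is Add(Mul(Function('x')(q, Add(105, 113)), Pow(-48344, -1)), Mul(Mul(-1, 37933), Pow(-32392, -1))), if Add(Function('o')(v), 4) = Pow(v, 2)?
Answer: Rational(37933, 32392) ≈ 1.1711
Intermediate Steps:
Function('o')(v) = Add(-4, Pow(v, 2))
q = -3 (q = Mul(-3, Pow(Add(Add(-4, Pow(3, 2)), -4), 2)) = Mul(-3, Pow(Add(Add(-4, 9), -4), 2)) = Mul(-3, Pow(Add(5, -4), 2)) = Mul(-3, Pow(1, 2)) = Mul(-3, 1) = -3)
Function('x')(H, a) = Add(-3, Mul(H, Add(2, H))) (Function('x')(H, a) = Add(-3, Mul(H, Add(H, 2))) = Add(-3, Mul(H, Add(2, H))))
Add(Mul(Function('x')(q, Add(105, 113)), Pow(-48344, -1)), Mul(Mul(-1, 37933), Pow(-32392, -1))) = Add(Mul(Add(-3, Pow(-3, 2), Mul(2, -3)), Pow(-48344, -1)), Mul(Mul(-1, 37933), Pow(-32392, -1))) = Add(Mul(Add(-3, 9, -6), Rational(-1, 48344)), Mul(-37933, Rational(-1, 32392))) = Add(Mul(0, Rational(-1, 48344)), Rational(37933, 32392)) = Add(0, Rational(37933, 32392)) = Rational(37933, 32392)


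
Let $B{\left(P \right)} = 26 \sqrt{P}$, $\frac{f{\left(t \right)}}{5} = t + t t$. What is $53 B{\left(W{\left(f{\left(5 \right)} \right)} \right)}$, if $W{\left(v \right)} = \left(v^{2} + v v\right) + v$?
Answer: $6890 \sqrt{1806} \approx 2.9281 \cdot 10^{5}$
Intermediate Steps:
$f{\left(t \right)} = 5 t + 5 t^{2}$ ($f{\left(t \right)} = 5 \left(t + t t\right) = 5 \left(t + t^{2}\right) = 5 t + 5 t^{2}$)
$W{\left(v \right)} = v + 2 v^{2}$ ($W{\left(v \right)} = \left(v^{2} + v^{2}\right) + v = 2 v^{2} + v = v + 2 v^{2}$)
$53 B{\left(W{\left(f{\left(5 \right)} \right)} \right)} = 53 \cdot 26 \sqrt{5 \cdot 5 \left(1 + 5\right) \left(1 + 2 \cdot 5 \cdot 5 \left(1 + 5\right)\right)} = 53 \cdot 26 \sqrt{5 \cdot 5 \cdot 6 \left(1 + 2 \cdot 5 \cdot 5 \cdot 6\right)} = 53 \cdot 26 \sqrt{150 \left(1 + 2 \cdot 150\right)} = 53 \cdot 26 \sqrt{150 \left(1 + 300\right)} = 53 \cdot 26 \sqrt{150 \cdot 301} = 53 \cdot 26 \sqrt{45150} = 53 \cdot 26 \cdot 5 \sqrt{1806} = 53 \cdot 130 \sqrt{1806} = 6890 \sqrt{1806}$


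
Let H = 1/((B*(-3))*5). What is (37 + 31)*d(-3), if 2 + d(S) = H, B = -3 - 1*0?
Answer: -6052/45 ≈ -134.49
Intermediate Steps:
B = -3 (B = -3 + 0 = -3)
H = 1/45 (H = 1/(-3*(-3)*5) = 1/(9*5) = 1/45 ≈ 0.022222)
d(S) = -89/45 (d(S) = -2 + 1/45 = -89/45)
(37 + 31)*d(-3) = (37 + 31)*(-89/45) = 68*(-89/45) = -6052/45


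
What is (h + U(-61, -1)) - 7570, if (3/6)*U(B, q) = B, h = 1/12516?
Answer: -96273071/12516 ≈ -7692.0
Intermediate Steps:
h = 1/12516 ≈ 7.9898e-5
U(B, q) = 2*B
(h + U(-61, -1)) - 7570 = (1/12516 + 2*(-61)) - 7570 = (1/12516 - 122) - 7570 = -1526951/12516 - 7570 = -96273071/12516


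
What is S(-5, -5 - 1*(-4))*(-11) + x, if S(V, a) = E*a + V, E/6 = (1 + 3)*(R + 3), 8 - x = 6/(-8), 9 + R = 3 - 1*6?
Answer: -9249/4 ≈ -2312.3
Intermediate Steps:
R = -12 (R = -9 + (3 - 1*6) = -9 + (3 - 6) = -9 - 3 = -12)
x = 35/4 (x = 8 - 6/(-8) = 8 - 6*(-1)/8 = 8 - 1*(-¾) = 8 + ¾ = 35/4 ≈ 8.7500)
E = -216 (E = 6*((1 + 3)*(-12 + 3)) = 6*(4*(-9)) = 6*(-36) = -216)
S(V, a) = V - 216*a (S(V, a) = -216*a + V = V - 216*a)
S(-5, -5 - 1*(-4))*(-11) + x = (-5 - 216*(-5 - 1*(-4)))*(-11) + 35/4 = (-5 - 216*(-5 + 4))*(-11) + 35/4 = (-5 - 216*(-1))*(-11) + 35/4 = (-5 + 216)*(-11) + 35/4 = 211*(-11) + 35/4 = -2321 + 35/4 = -9249/4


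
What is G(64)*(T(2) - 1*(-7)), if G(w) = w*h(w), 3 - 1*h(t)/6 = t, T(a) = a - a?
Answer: -163968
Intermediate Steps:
T(a) = 0
h(t) = 18 - 6*t
G(w) = w*(18 - 6*w)
G(64)*(T(2) - 1*(-7)) = (6*64*(3 - 1*64))*(0 - 1*(-7)) = (6*64*(3 - 64))*(0 + 7) = (6*64*(-61))*7 = -23424*7 = -163968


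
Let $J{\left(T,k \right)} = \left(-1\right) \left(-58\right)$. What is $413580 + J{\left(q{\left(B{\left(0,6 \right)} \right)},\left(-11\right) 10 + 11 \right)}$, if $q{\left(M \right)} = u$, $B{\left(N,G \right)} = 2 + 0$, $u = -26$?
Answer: $413638$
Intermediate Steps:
$B{\left(N,G \right)} = 2$
$q{\left(M \right)} = -26$
$J{\left(T,k \right)} = 58$
$413580 + J{\left(q{\left(B{\left(0,6 \right)} \right)},\left(-11\right) 10 + 11 \right)} = 413580 + 58 = 413638$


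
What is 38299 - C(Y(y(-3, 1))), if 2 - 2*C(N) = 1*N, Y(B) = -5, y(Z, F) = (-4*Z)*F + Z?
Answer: 76591/2 ≈ 38296.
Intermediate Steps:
y(Z, F) = Z - 4*F*Z (y(Z, F) = -4*F*Z + Z = Z - 4*F*Z)
C(N) = 1 - N/2
38299 - C(Y(y(-3, 1))) = 38299 - (1 - 1/2*(-5)) = 38299 - (1 + 5/2) = 38299 - 1*7/2 = 38299 - 7/2 = 76591/2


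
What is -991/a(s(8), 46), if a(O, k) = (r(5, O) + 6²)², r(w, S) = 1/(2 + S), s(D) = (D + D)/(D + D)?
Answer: -8919/11881 ≈ -0.75069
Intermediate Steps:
s(D) = 1 (s(D) = (2*D)/((2*D)) = (2*D)*(1/(2*D)) = 1)
a(O, k) = (36 + 1/(2 + O))² (a(O, k) = (1/(2 + O) + 6²)² = (1/(2 + O) + 36)² = (36 + 1/(2 + O))²)
-991/a(s(8), 46) = -991*(2 + 1)²/(73 + 36*1)² = -991*9/(73 + 36)² = -991/((⅑)*109²) = -991/((⅑)*11881) = -991/11881/9 = -991*9/11881 = -8919/11881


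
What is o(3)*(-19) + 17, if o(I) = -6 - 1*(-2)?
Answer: 93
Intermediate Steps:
o(I) = -4 (o(I) = -6 + 2 = -4)
o(3)*(-19) + 17 = -4*(-19) + 17 = 76 + 17 = 93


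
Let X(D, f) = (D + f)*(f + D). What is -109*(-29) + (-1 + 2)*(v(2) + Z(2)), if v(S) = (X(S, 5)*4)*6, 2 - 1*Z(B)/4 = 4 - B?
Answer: 4337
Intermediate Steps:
X(D, f) = (D + f)**2 (X(D, f) = (D + f)*(D + f) = (D + f)**2)
Z(B) = -8 + 4*B (Z(B) = 8 - 4*(4 - B) = 8 + (-16 + 4*B) = -8 + 4*B)
v(S) = 24*(5 + S)**2 (v(S) = ((S + 5)**2*4)*6 = ((5 + S)**2*4)*6 = (4*(5 + S)**2)*6 = 24*(5 + S)**2)
-109*(-29) + (-1 + 2)*(v(2) + Z(2)) = -109*(-29) + (-1 + 2)*(24*(5 + 2)**2 + (-8 + 4*2)) = 3161 + 1*(24*7**2 + (-8 + 8)) = 3161 + 1*(24*49 + 0) = 3161 + 1*(1176 + 0) = 3161 + 1*1176 = 3161 + 1176 = 4337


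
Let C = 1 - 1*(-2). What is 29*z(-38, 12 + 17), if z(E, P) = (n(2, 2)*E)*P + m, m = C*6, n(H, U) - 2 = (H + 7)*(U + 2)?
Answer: -1213882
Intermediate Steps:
n(H, U) = 2 + (2 + U)*(7 + H) (n(H, U) = 2 + (H + 7)*(U + 2) = 2 + (7 + H)*(2 + U) = 2 + (2 + U)*(7 + H))
C = 3 (C = 1 + 2 = 3)
m = 18 (m = 3*6 = 18)
z(E, P) = 18 + 38*E*P (z(E, P) = ((16 + 2*2 + 7*2 + 2*2)*E)*P + 18 = ((16 + 4 + 14 + 4)*E)*P + 18 = (38*E)*P + 18 = 38*E*P + 18 = 18 + 38*E*P)
29*z(-38, 12 + 17) = 29*(18 + 38*(-38)*(12 + 17)) = 29*(18 + 38*(-38)*29) = 29*(18 - 41876) = 29*(-41858) = -1213882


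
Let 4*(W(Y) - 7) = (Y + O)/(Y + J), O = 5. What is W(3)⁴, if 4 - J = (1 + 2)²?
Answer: 1296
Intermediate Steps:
J = -5 (J = 4 - (1 + 2)² = 4 - 1*3² = 4 - 1*9 = 4 - 9 = -5)
W(Y) = 7 + (5 + Y)/(4*(-5 + Y)) (W(Y) = 7 + ((Y + 5)/(Y - 5))/4 = 7 + ((5 + Y)/(-5 + Y))/4 = 7 + (5 + Y)/(4*(-5 + Y)))
W(3)⁴ = ((-135 + 29*3)/(4*(-5 + 3)))⁴ = ((¼)*(-135 + 87)/(-2))⁴ = ((¼)*(-½)*(-48))⁴ = 6⁴ = 1296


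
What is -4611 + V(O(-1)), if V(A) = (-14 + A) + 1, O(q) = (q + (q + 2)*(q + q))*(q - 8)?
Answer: -4597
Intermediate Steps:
O(q) = (-8 + q)*(q + 2*q*(2 + q)) (O(q) = (q + (2 + q)*(2*q))*(-8 + q) = (q + 2*q*(2 + q))*(-8 + q) = (-8 + q)*(q + 2*q*(2 + q)))
V(A) = -13 + A
-4611 + V(O(-1)) = -4611 + (-13 - (-40 - 11*(-1) + 2*(-1)**2)) = -4611 + (-13 - (-40 + 11 + 2*1)) = -4611 + (-13 - (-40 + 11 + 2)) = -4611 + (-13 - 1*(-27)) = -4611 + (-13 + 27) = -4611 + 14 = -4597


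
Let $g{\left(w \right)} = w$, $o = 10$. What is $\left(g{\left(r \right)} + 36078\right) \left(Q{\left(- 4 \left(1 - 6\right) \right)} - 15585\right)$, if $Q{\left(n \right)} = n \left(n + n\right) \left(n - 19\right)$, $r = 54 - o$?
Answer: $-534063770$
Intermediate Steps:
$r = 44$ ($r = 54 - 10 = 44$)
$Q{\left(n \right)} = 2 n^{2} \left(-19 + n\right)$ ($Q{\left(n \right)} = n 2 n \left(-19 + n\right) = 2 n^{2} \left(-19 + n\right)$)
$\left(g{\left(r \right)} + 36078\right) \left(Q{\left(- 4 \left(1 - 6\right) \right)} - 15585\right) = \left(44 + 36078\right) \left(2 \left(- 4 \left(1 - 6\right)\right)^{2} \left(-19 - 4 \left(1 - 6\right)\right) - 15585\right) = 36122 \left(2 \left(\left(-4\right) \left(-5\right)\right)^{2} \left(-19 - -20\right) - 15585\right) = 36122 \left(2 \cdot 20^{2} \left(-19 + 20\right) - 15585\right) = 36122 \left(2 \cdot 400 \cdot 1 - 15585\right) = 36122 \left(800 - 15585\right) = 36122 \left(-14785\right) = -534063770$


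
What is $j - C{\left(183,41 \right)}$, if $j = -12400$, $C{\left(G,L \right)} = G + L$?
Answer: $-12624$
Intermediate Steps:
$j - C{\left(183,41 \right)} = -12400 - \left(183 + 41\right) = -12400 - 224 = -12624$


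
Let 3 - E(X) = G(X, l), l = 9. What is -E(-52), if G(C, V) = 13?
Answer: 10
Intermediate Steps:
E(X) = -10 (E(X) = 3 - 1*13 = 3 - 13 = -10)
-E(-52) = -1*(-10) = 10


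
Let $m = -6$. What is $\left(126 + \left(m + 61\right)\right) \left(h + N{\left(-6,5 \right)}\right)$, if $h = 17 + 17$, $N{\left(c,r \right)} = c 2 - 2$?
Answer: $3620$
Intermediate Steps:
$N{\left(c,r \right)} = -2 + 2 c$ ($N{\left(c,r \right)} = 2 c - 2 = -2 + 2 c$)
$h = 34$
$\left(126 + \left(m + 61\right)\right) \left(h + N{\left(-6,5 \right)}\right) = \left(126 + \left(-6 + 61\right)\right) \left(34 + \left(-2 + 2 \left(-6\right)\right)\right) = \left(126 + 55\right) \left(34 - 14\right) = 181 \left(34 - 14\right) = 181 \cdot 20 = 3620$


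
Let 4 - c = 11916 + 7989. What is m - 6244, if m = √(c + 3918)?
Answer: -6244 + I*√15983 ≈ -6244.0 + 126.42*I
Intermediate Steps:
c = -19901 (c = 4 - (11916 + 7989) = 4 - 1*19905 = 4 - 19905 = -19901)
m = I*√15983 (m = √(-19901 + 3918) = √(-15983) = I*√15983 ≈ 126.42*I)
m - 6244 = I*√15983 - 6244 = -6244 + I*√15983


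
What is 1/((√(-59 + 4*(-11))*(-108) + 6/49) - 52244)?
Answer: -62718775/3278114272346 + 64827*I*√103/1639057136173 ≈ -1.9133e-5 + 4.014e-7*I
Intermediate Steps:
1/((√(-59 + 4*(-11))*(-108) + 6/49) - 52244) = 1/((√(-59 - 44)*(-108) + 6*(1/49)) - 52244) = 1/((√(-103)*(-108) + 6/49) - 52244) = 1/(((I*√103)*(-108) + 6/49) - 52244) = 1/((-108*I*√103 + 6/49) - 52244) = 1/((6/49 - 108*I*√103) - 52244) = 1/(-2559950/49 - 108*I*√103)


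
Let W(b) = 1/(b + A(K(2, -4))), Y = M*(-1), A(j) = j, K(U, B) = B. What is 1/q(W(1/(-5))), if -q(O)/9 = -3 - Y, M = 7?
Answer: -1/36 ≈ -0.027778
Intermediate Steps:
Y = -7 (Y = 7*(-1) = -7)
W(b) = 1/(-4 + b) (W(b) = 1/(b - 4) = 1/(-4 + b))
q(O) = -36 (q(O) = -9*(-3 - 1*(-7)) = -9*(-3 + 7) = -9*4 = -36)
1/q(W(1/(-5))) = 1/(-36) = -1/36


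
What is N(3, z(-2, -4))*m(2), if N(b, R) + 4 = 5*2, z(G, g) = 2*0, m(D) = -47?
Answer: -282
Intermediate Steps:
z(G, g) = 0
N(b, R) = 6 (N(b, R) = -4 + 5*2 = -4 + 10 = 6)
N(3, z(-2, -4))*m(2) = 6*(-47) = -282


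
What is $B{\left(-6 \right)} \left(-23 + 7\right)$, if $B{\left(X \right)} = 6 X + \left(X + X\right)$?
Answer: $768$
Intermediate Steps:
$B{\left(X \right)} = 8 X$ ($B{\left(X \right)} = 6 X + 2 X = 8 X$)
$B{\left(-6 \right)} \left(-23 + 7\right) = 8 \left(-6\right) \left(-23 + 7\right) = \left(-48\right) \left(-16\right) = 768$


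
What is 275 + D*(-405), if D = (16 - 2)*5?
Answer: -28075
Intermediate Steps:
D = 70 (D = 14*5 = 70)
275 + D*(-405) = 275 + 70*(-405) = 275 - 28350 = -28075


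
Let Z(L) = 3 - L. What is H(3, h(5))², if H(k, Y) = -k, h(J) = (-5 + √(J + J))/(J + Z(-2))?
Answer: 9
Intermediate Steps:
h(J) = (-5 + √2*√J)/(5 + J) (h(J) = (-5 + √(J + J))/(J + (3 - 1*(-2))) = (-5 + √(2*J))/(J + (3 + 2)) = (-5 + √2*√J)/(J + 5) = (-5 + √2*√J)/(5 + J))
H(3, h(5))² = (-1*3)² = (-3)² = 9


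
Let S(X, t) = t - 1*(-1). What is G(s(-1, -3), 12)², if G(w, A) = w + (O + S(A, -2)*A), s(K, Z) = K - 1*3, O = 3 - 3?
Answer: 256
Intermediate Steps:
S(X, t) = 1 + t (S(X, t) = t + 1 = 1 + t)
O = 0
s(K, Z) = -3 + K (s(K, Z) = K - 3 = -3 + K)
G(w, A) = w - A (G(w, A) = w + (0 + (1 - 2)*A) = w + (0 - A) = w - A)
G(s(-1, -3), 12)² = ((-3 - 1) - 1*12)² = (-4 - 12)² = (-16)² = 256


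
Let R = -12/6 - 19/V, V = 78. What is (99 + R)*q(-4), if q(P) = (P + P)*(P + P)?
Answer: 241504/39 ≈ 6192.4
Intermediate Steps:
q(P) = 4*P² (q(P) = (2*P)*(2*P) = 4*P²)
R = -175/78 (R = -12/6 - 19/78 = -12*⅙ - 19*1/78 = -2 - 19/78 = -175/78 ≈ -2.2436)
(99 + R)*q(-4) = (99 - 175/78)*(4*(-4)²) = 7547*(4*16)/78 = (7547/78)*64 = 241504/39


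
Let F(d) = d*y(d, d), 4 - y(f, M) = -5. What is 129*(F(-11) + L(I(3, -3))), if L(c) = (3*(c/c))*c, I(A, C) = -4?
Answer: -14319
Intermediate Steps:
y(f, M) = 9 (y(f, M) = 4 - 1*(-5) = 4 + 5 = 9)
L(c) = 3*c (L(c) = (3*1)*c = 3*c)
F(d) = 9*d (F(d) = d*9 = 9*d)
129*(F(-11) + L(I(3, -3))) = 129*(9*(-11) + 3*(-4)) = 129*(-99 - 12) = 129*(-111) = -14319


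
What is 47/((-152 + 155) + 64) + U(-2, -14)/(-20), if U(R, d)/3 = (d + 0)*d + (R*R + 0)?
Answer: -1963/67 ≈ -29.298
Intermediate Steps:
U(R, d) = 3*R² + 3*d² (U(R, d) = 3*((d + 0)*d + (R*R + 0)) = 3*(d*d + (R² + 0)) = 3*(d² + R²) = 3*(R² + d²) = 3*R² + 3*d²)
47/((-152 + 155) + 64) + U(-2, -14)/(-20) = 47/((-152 + 155) + 64) + (3*(-2)² + 3*(-14)²)/(-20) = 47/(3 + 64) + (3*4 + 3*196)*(-1/20) = 47/67 + (12 + 588)*(-1/20) = 47*(1/67) + 600*(-1/20) = 47/67 - 30 = -1963/67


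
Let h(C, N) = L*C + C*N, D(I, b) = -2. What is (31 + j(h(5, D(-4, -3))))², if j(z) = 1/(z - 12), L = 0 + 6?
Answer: 62001/64 ≈ 968.77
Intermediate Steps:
L = 6
h(C, N) = 6*C + C*N
j(z) = 1/(-12 + z)
(31 + j(h(5, D(-4, -3))))² = (31 + 1/(-12 + 5*(6 - 2)))² = (31 + 1/(-12 + 5*4))² = (31 + 1/(-12 + 20))² = (31 + 1/8)² = (31 + ⅛)² = (249/8)² = 62001/64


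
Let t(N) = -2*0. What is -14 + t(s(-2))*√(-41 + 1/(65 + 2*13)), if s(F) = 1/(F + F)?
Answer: -14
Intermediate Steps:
s(F) = 1/(2*F)
t(N) = 0
-14 + t(s(-2))*√(-41 + 1/(65 + 2*13)) = -14 + 0*√(-41 + 1/(65 + 2*13)) = -14 + 0*√(-41 + 1/(65 + 26)) = -14 + 0*√(-41 + 1/91) = -14 + 0*√(-3730/91) = -14 + 0*(I*√339430/91) = -14 + 0 = -14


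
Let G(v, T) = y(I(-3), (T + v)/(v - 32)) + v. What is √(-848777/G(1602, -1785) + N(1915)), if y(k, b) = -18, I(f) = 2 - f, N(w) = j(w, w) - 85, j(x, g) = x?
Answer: √22549373/132 ≈ 35.974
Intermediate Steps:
N(w) = -85 + w (N(w) = w - 85 = -85 + w)
G(v, T) = -18 + v
√(-848777/G(1602, -1785) + N(1915)) = √(-848777/(-18 + 1602) + (-85 + 1915)) = √(-848777/1584 + 1830) = √(2049943/1584) = √22549373/132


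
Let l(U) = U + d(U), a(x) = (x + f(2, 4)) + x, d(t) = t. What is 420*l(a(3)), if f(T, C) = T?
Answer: 6720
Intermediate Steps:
a(x) = 2 + 2*x (a(x) = (x + 2) + x = (2 + x) + x = 2 + 2*x)
l(U) = 2*U (l(U) = U + U = 2*U)
420*l(a(3)) = 420*(2*(2 + 2*3)) = 420*(2*(2 + 6)) = 420*(2*8) = 420*16 = 6720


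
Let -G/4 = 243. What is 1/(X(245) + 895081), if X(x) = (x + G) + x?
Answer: 1/894599 ≈ 1.1178e-6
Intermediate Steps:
G = -972 (G = -4*243 = -972)
X(x) = -972 + 2*x (X(x) = (x - 972) + x = (-972 + x) + x = -972 + 2*x)
1/(X(245) + 895081) = 1/((-972 + 2*245) + 895081) = 1/((-972 + 490) + 895081) = 1/(-482 + 895081) = 1/894599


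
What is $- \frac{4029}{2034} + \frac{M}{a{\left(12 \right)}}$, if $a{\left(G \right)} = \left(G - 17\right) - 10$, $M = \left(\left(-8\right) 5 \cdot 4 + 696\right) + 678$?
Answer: $- \frac{93693}{1130} \approx -82.914$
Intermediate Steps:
$M = 1214$ ($M = \left(\left(-40\right) 4 + 696\right) + 678 = \left(-160 + 696\right) + 678 = 536 + 678 = 1214$)
$a{\left(G \right)} = -27 + G$ ($a{\left(G \right)} = \left(-17 + G\right) - 10 = -27 + G$)
$- \frac{4029}{2034} + \frac{M}{a{\left(12 \right)}} = - \frac{4029}{2034} + \frac{1214}{-27 + 12} = \left(-4029\right) \frac{1}{2034} + \frac{1214}{-15} = - \frac{1343}{678} + 1214 \left(- \frac{1}{15}\right) = - \frac{1343}{678} - \frac{1214}{15} = - \frac{93693}{1130}$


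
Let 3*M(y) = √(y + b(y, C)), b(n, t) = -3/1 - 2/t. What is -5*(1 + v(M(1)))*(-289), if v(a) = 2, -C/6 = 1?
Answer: 4335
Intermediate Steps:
C = -6 (C = -6*1 = -6)
b(n, t) = -3 - 2/t (b(n, t) = -3*1 - 2/t = -3 - 2/t)
M(y) = √(-8/3 + y)/3 (M(y) = √(y + (-3 - 2/(-6)))/3 = √(y + (-3 - 2*(-⅙)))/3 = √(y + (-3 + ⅓))/3 = √(y - 8/3)/3 = √(-8/3 + y)/3)
-5*(1 + v(M(1)))*(-289) = -5*(1 + 2)*(-289) = -5*3*(-289) = -15*(-289) = 4335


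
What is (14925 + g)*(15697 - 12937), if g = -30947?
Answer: -44220720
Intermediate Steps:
(14925 + g)*(15697 - 12937) = (14925 - 30947)*(15697 - 12937) = -16022*2760 = -44220720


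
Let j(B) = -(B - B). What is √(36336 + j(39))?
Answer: 4*√2271 ≈ 190.62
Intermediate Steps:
j(B) = 0 (j(B) = -1*0 = 0)
√(36336 + j(39)) = √(36336 + 0) = √36336 = 4*√2271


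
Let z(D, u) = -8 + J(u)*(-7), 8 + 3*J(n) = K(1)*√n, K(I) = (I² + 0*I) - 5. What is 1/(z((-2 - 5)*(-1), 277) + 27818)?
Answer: 41743/1161615838 - 7*√277/580807919 ≈ 3.5735e-5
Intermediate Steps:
K(I) = -5 + I² (K(I) = (I² + 0) - 5 = I² - 5 = -5 + I²)
J(n) = -8/3 - 4*√n/3 (J(n) = -8/3 + ((-5 + 1²)*√n)/3 = -8/3 + ((-5 + 1)*√n)/3 = -8/3 + (-4*√n)/3 = -8/3 - 4*√n/3)
z(D, u) = 32/3 + 28*√u/3 (z(D, u) = -8 + (-8/3 - 4*√u/3)*(-7) = -8 + (56/3 + 28*√u/3) = 32/3 + 28*√u/3)
1/(z((-2 - 5)*(-1), 277) + 27818) = 1/((32/3 + 28*√277/3) + 27818) = 1/(83486/3 + 28*√277/3)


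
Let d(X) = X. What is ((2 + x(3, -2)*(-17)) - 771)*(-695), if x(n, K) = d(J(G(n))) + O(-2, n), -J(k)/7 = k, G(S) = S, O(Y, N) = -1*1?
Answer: 274525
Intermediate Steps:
O(Y, N) = -1
J(k) = -7*k
x(n, K) = -1 - 7*n (x(n, K) = -7*n - 1 = -1 - 7*n)
((2 + x(3, -2)*(-17)) - 771)*(-695) = ((2 + (-1 - 7*3)*(-17)) - 771)*(-695) = ((2 + (-1 - 21)*(-17)) - 771)*(-695) = ((2 - 22*(-17)) - 771)*(-695) = ((2 + 374) - 771)*(-695) = (376 - 771)*(-695) = -395*(-695) = 274525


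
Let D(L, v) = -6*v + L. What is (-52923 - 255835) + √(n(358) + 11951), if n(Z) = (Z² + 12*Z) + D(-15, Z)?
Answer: -308758 + 2*√35562 ≈ -3.0838e+5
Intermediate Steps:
D(L, v) = L - 6*v
n(Z) = -15 + Z² + 6*Z (n(Z) = (Z² + 12*Z) + (-15 - 6*Z) = -15 + Z² + 6*Z)
(-52923 - 255835) + √(n(358) + 11951) = (-52923 - 255835) + √((-15 + 358² + 6*358) + 11951) = -308758 + √((-15 + 128164 + 2148) + 11951) = -308758 + √(130297 + 11951) = -308758 + √142248 = -308758 + 2*√35562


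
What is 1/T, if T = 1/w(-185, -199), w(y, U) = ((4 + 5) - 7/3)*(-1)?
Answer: -20/3 ≈ -6.6667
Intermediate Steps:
w(y, U) = -20/3 (w(y, U) = (9 - 7*⅓)*(-1) = (9 - 7/3)*(-1) = (20/3)*(-1) = -20/3)
T = -3/20 (T = 1/(-20/3) = -3/20 ≈ -0.15000)
1/T = 1/(-3/20) = -20/3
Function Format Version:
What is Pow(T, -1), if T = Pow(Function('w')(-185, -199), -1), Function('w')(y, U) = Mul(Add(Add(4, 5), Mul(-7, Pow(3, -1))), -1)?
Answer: Rational(-20, 3) ≈ -6.6667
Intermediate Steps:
Function('w')(y, U) = Rational(-20, 3) (Function('w')(y, U) = Mul(Add(9, Mul(-7, Rational(1, 3))), -1) = Mul(Add(9, Rational(-7, 3)), -1) = Mul(Rational(20, 3), -1) = Rational(-20, 3))
T = Rational(-3, 20) (T = Pow(Rational(-20, 3), -1) = Rational(-3, 20) ≈ -0.15000)
Pow(T, -1) = Pow(Rational(-3, 20), -1) = Rational(-20, 3)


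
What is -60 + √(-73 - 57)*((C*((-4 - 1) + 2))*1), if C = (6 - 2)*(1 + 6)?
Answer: -60 - 84*I*√130 ≈ -60.0 - 957.75*I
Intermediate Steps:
C = 28 (C = 4*7 = 28)
-60 + √(-73 - 57)*((C*((-4 - 1) + 2))*1) = -60 + √(-73 - 57)*((28*((-4 - 1) + 2))*1) = -60 + √(-130)*((28*(-5 + 2))*1) = -60 + (I*√130)*((28*(-3))*1) = -60 + (I*√130)*(-84*1) = -60 + (I*√130)*(-84) = -60 - 84*I*√130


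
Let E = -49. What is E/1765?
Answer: -49/1765 ≈ -0.027762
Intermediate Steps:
E/1765 = -49/1765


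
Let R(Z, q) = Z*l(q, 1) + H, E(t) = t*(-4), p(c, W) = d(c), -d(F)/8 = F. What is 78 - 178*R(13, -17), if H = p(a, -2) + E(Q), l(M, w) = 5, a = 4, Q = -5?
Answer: -9356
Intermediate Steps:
d(F) = -8*F
p(c, W) = -8*c
E(t) = -4*t
H = -12 (H = -8*4 - 4*(-5) = -32 + 20 = -12)
R(Z, q) = -12 + 5*Z (R(Z, q) = Z*5 - 12 = 5*Z - 12 = -12 + 5*Z)
78 - 178*R(13, -17) = 78 - 178*(-12 + 5*13) = 78 - 178*(-12 + 65) = 78 - 178*53 = 78 - 9434 = -9356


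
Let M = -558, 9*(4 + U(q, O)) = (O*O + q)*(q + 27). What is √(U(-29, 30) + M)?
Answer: 20*I*√17/3 ≈ 27.487*I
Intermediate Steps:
U(q, O) = -4 + (27 + q)*(q + O²)/9 (U(q, O) = -4 + ((O*O + q)*(q + 27))/9 = -4 + ((O² + q)*(27 + q))/9 = -4 + ((q + O²)*(27 + q))/9 = -4 + ((27 + q)*(q + O²))/9 = -4 + (27 + q)*(q + O²)/9)
√(U(-29, 30) + M) = √((-4 + 3*(-29) + 3*30² + (⅑)*(-29)² + (⅑)*(-29)*30²) - 558) = √((-4 - 87 + 3*900 + (⅑)*841 + (⅑)*(-29)*900) - 558) = √((-4 - 87 + 2700 + 841/9 - 2900) - 558) = √(-1778/9 - 558) = √(-6800/9) = 20*I*√17/3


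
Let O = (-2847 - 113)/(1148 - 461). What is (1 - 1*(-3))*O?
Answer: -11840/687 ≈ -17.234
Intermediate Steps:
O = -2960/687 ≈ -4.3086
(1 - 1*(-3))*O = (1 - 1*(-3))*(-2960/687) = (1 + 3)*(-2960/687) = 4*(-2960/687) = -11840/687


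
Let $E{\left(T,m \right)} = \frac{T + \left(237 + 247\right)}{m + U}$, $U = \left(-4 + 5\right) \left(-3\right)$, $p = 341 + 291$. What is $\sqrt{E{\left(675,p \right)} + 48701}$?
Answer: $\frac{2 \sqrt{4817210338}}{629} \approx 220.69$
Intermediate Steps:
$p = 632$
$U = -3$ ($U = 1 \left(-3\right) = -3$)
$E{\left(T,m \right)} = \frac{484 + T}{-3 + m}$ ($E{\left(T,m \right)} = \frac{T + \left(237 + 247\right)}{m - 3} = \frac{T + 484}{-3 + m} = \frac{484 + T}{-3 + m}$)
$\sqrt{E{\left(675,p \right)} + 48701} = \sqrt{\frac{484 + 675}{-3 + 632} + 48701} = \sqrt{\frac{1}{629} \cdot 1159 + 48701} = \sqrt{\frac{1159}{629} + 48701} = \sqrt{\frac{30634088}{629}} = \frac{2 \sqrt{4817210338}}{629}$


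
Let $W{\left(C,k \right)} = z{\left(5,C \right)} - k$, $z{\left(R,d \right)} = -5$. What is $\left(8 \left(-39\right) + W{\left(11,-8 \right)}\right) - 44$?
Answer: $-353$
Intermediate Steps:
$W{\left(C,k \right)} = -5 - k$
$\left(8 \left(-39\right) + W{\left(11,-8 \right)}\right) - 44 = \left(8 \left(-39\right) - -3\right) - 44 = \left(-312 + \left(-5 + 8\right)\right) - 44 = \left(-312 + 3\right) - 44 = -309 - 44 = -353$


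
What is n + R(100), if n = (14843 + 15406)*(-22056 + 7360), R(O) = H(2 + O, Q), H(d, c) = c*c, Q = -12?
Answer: -444539160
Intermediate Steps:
H(d, c) = c²
R(O) = 144 (R(O) = (-12)² = 144)
n = -444539304 (n = 30249*(-14696) = -444539304)
n + R(100) = -444539304 + 144 = -444539160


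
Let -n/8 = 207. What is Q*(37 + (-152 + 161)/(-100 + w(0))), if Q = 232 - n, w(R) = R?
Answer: 1742152/25 ≈ 69686.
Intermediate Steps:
n = -1656 (n = -8*207 = -1656)
Q = 1888 (Q = 232 - 1*(-1656) = 232 + 1656 = 1888)
Q*(37 + (-152 + 161)/(-100 + w(0))) = 1888*(37 + (-152 + 161)/(-100 + 0)) = 1888*(37 + 9/(-100)) = 1888*(37 + 9*(-1/100)) = 1888*(37 - 9/100) = 1888*(3691/100) = 1742152/25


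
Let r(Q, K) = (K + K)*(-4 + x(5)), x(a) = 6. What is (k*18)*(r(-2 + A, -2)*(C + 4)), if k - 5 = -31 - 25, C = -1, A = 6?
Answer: 22032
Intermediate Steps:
r(Q, K) = 4*K (r(Q, K) = (K + K)*(-4 + 6) = (2*K)*2 = 4*K)
k = -51 (k = 5 + (-31 - 25) = 5 - 56 = -51)
(k*18)*(r(-2 + A, -2)*(C + 4)) = (-51*18)*((4*(-2))*(-1 + 4)) = -(-7344)*3 = -918*(-24) = 22032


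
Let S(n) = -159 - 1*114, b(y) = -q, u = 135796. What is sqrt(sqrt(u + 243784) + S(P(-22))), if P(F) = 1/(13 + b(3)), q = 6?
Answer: sqrt(-273 + 2*sqrt(94895)) ≈ 18.523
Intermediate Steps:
b(y) = -6 (b(y) = -1*6 = -6)
P(F) = 1/7 (P(F) = 1/(13 - 6) = 1/7)
S(n) = -273 (S(n) = -159 - 114 = -273)
sqrt(sqrt(u + 243784) + S(P(-22))) = sqrt(sqrt(135796 + 243784) - 273) = sqrt(sqrt(379580) - 273) = sqrt(2*sqrt(94895) - 273) = sqrt(-273 + 2*sqrt(94895))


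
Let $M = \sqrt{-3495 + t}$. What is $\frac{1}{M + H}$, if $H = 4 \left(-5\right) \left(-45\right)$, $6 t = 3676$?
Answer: $\frac{2700}{2438647} - \frac{i \sqrt{25941}}{2438647} \approx 0.0011072 - 6.6046 \cdot 10^{-5} i$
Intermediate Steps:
$t = \frac{1838}{3}$ ($t = \frac{1}{6} \cdot 3676 = \frac{1838}{3} \approx 612.67$)
$H = 900$ ($H = \left(-20\right) \left(-45\right) = 900$)
$M = \frac{i \sqrt{25941}}{3}$ ($M = \sqrt{-3495 + \frac{1838}{3}} = \sqrt{- \frac{8647}{3}} = \frac{i \sqrt{25941}}{3} \approx 53.687 i$)
$\frac{1}{M + H} = \frac{1}{\frac{i \sqrt{25941}}{3} + 900} = \frac{1}{900 + \frac{i \sqrt{25941}}{3}}$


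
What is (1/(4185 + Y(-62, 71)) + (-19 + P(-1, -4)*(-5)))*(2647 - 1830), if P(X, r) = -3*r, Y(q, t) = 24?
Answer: -271660670/4209 ≈ -64543.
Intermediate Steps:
(1/(4185 + Y(-62, 71)) + (-19 + P(-1, -4)*(-5)))*(2647 - 1830) = (1/(4185 + 24) + (-19 - 3*(-4)*(-5)))*(2647 - 1830) = (1/4209 + (-19 + 12*(-5)))*817 = (1/4209 + (-19 - 60))*817 = (1/4209 - 79)*817 = -332510/4209*817 = -271660670/4209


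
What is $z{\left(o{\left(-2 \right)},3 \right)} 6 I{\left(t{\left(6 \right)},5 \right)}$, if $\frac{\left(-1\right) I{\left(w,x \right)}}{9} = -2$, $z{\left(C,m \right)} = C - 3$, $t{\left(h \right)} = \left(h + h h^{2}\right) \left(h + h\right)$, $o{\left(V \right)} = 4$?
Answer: $108$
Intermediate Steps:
$t{\left(h \right)} = 2 h \left(h + h^{3}\right)$ ($t{\left(h \right)} = \left(h + h^{3}\right) 2 h = 2 h \left(h + h^{3}\right)$)
$z{\left(C,m \right)} = -3 + C$ ($z{\left(C,m \right)} = C - 3 = -3 + C$)
$I{\left(w,x \right)} = 18$ ($I{\left(w,x \right)} = \left(-9\right) \left(-2\right) = 18$)
$z{\left(o{\left(-2 \right)},3 \right)} 6 I{\left(t{\left(6 \right)},5 \right)} = \left(-3 + 4\right) 6 \cdot 18 = 1 \cdot 6 \cdot 18 = 6 \cdot 18 = 108$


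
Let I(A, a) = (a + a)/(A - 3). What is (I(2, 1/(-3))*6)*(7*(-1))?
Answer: -28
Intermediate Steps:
I(A, a) = 2*a/(-3 + A) (I(A, a) = (2*a)/(-3 + A) = 2*a/(-3 + A))
(I(2, 1/(-3))*6)*(7*(-1)) = ((2/(-3*(-3 + 2)))*6)*(7*(-1)) = ((2*(-1/3)/(-1))*6)*(-7) = ((2*(-1/3)*(-1))*6)*(-7) = ((2/3)*6)*(-7) = 4*(-7) = -28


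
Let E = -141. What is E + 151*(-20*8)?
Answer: -24301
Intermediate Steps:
E + 151*(-20*8) = -141 + 151*(-20*8) = -141 + 151*(-160) = -141 - 24160 = -24301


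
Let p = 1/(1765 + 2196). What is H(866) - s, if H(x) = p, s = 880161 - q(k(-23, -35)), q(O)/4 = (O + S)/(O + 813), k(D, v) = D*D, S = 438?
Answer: -2339311529546/2657831 ≈ -8.8016e+5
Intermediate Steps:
k(D, v) = D²
q(O) = 4*(438 + O)/(813 + O) (q(O) = 4*((O + 438)/(O + 813)) = 4*((438 + O)/(813 + O)) = 4*(438 + O)/(813 + O))
s = 590586097/671 (s = 880161 - 4*(438 + (-23)²)/(813 + (-23)²) = 880161 - 4*(438 + 529)/(813 + 529) = 880161 - 4*967/1342 = 880161 - 1*1934/671 = 880161 - 1934/671 = 590586097/671 ≈ 8.8016e+5)
p = 1/3961 ≈ 0.00025246
H(x) = 1/3961
H(866) - s = 1/3961 - 1*590586097/671 = 1/3961 - 590586097/671 = -2339311529546/2657831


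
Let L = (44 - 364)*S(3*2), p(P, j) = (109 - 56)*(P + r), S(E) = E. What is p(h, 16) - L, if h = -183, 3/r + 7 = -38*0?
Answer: -54612/7 ≈ -7801.7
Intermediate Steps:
r = -3/7 (r = 3/(-7 - 38*0) = 3/(-7 + 0) = 3/(-7) = 3*(-1/7) = -3/7 ≈ -0.42857)
p(P, j) = -159/7 + 53*P (p(P, j) = (109 - 56)*(P - 3/7) = 53*(-3/7 + P) = -159/7 + 53*P)
L = -1920 (L = (44 - 364)*(3*2) = -320*6 = -1920)
p(h, 16) - L = (-159/7 + 53*(-183)) - 1*(-1920) = (-159/7 - 9699) + 1920 = -68052/7 + 1920 = -54612/7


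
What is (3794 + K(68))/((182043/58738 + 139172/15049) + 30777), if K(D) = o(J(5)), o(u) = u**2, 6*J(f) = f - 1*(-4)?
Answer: 6711376419985/54432373663834 ≈ 0.12330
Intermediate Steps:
J(f) = 2/3 + f/6 (J(f) = (f - 1*(-4))/6 = (f + 4)/6 = (4 + f)/6 = 2/3 + f/6)
K(D) = 9/4 (K(D) = (2/3 + (1/6)*5)**2 = (2/3 + 5/6)**2 = (3/2)**2 = 9/4)
(3794 + K(68))/((182043/58738 + 139172/15049) + 30777) = (3794 + 9/4)/((182043/58738 + 139172/15049) + 30777) = 15185/(4*((182043*(1/58738) + 139172*(1/15049)) + 30777)) = 15185/(4*((182043/58738 + 139172/15049) + 30777)) = 15185/(4*(10914250043/883948162 + 30777)) = 15185/(4*(27216186831917/883948162)) = (15185/4)*(883948162/27216186831917) = 6711376419985/54432373663834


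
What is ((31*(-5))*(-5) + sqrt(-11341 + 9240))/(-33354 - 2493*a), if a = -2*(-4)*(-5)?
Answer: 775/66366 + I*sqrt(2101)/66366 ≈ 0.011678 + 0.00069067*I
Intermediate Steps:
a = -40 (a = 8*(-5) = -40)
((31*(-5))*(-5) + sqrt(-11341 + 9240))/(-33354 - 2493*a) = ((31*(-5))*(-5) + sqrt(-11341 + 9240))/(-33354 - 2493*(-40)) = (-155*(-5) + sqrt(-2101))/(-33354 + 99720) = (775 + I*sqrt(2101))/66366 = (775 + I*sqrt(2101))*(1/66366) = 775/66366 + I*sqrt(2101)/66366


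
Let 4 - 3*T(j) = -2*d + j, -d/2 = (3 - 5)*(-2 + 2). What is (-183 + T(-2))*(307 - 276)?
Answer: -5611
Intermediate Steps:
d = 0 (d = -2*(3 - 5)*(-2 + 2) = -(-4)*0 = -2*0 = 0)
T(j) = 4/3 - j/3 (T(j) = 4/3 - (-2*0 + j)/3 = 4/3 - (0 + j)/3 = 4/3 - j/3)
(-183 + T(-2))*(307 - 276) = (-183 + (4/3 - ⅓*(-2)))*(307 - 276) = (-183 + (4/3 + ⅔))*31 = (-183 + 2)*31 = -181*31 = -5611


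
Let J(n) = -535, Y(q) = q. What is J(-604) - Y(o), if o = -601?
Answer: 66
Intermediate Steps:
J(-604) - Y(o) = -535 - 1*(-601) = -535 + 601 = 66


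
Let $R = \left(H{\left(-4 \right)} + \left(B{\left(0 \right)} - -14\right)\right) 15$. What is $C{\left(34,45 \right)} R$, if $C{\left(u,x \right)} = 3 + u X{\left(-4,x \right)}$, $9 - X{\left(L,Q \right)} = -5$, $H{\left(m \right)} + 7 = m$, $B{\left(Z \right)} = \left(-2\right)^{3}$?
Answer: $-35925$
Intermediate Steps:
$B{\left(Z \right)} = -8$
$H{\left(m \right)} = -7 + m$
$X{\left(L,Q \right)} = 14$ ($X{\left(L,Q \right)} = 9 - -5 = 9 + 5 = 14$)
$C{\left(u,x \right)} = 3 + 14 u$ ($C{\left(u,x \right)} = 3 + u 14 = 3 + 14 u$)
$R = -75$ ($R = \left(\left(-7 - 4\right) - -6\right) 15 = \left(-11 + \left(-8 + 14\right)\right) 15 = \left(-11 + 6\right) 15 = \left(-5\right) 15 = -75$)
$C{\left(34,45 \right)} R = \left(3 + 14 \cdot 34\right) \left(-75\right) = \left(3 + 476\right) \left(-75\right) = 479 \left(-75\right) = -35925$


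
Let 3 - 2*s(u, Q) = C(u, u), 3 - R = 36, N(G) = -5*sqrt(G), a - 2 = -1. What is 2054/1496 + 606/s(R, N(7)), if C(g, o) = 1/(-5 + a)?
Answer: 3639655/9724 ≈ 374.30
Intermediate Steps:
a = 1 (a = 2 - 1 = 1)
R = -33 (R = 3 - 1*36 = 3 - 36 = -33)
C(g, o) = -1/4 (C(g, o) = 1/(-5 + 1) = 1/(-4) = -1/4)
s(u, Q) = 13/8 (s(u, Q) = 3/2 - 1/2*(-1/4) = 3/2 + 1/8 = 13/8)
2054/1496 + 606/s(R, N(7)) = 2054/1496 + 606/(13/8) = 2054*(1/1496) + 606*(8/13) = 1027/748 + 4848/13 = 3639655/9724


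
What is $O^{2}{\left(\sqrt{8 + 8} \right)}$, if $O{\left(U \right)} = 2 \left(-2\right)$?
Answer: $16$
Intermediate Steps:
$O{\left(U \right)} = -4$
$O^{2}{\left(\sqrt{8 + 8} \right)} = \left(-4\right)^{2} = 16$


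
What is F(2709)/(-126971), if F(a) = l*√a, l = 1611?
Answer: -4833*√301/126971 ≈ -0.66038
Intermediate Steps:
F(a) = 1611*√a
F(2709)/(-126971) = (1611*√2709)/(-126971) = (1611*(3*√301))*(-1/126971) = (4833*√301)*(-1/126971) = -4833*√301/126971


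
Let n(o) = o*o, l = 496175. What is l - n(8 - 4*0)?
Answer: 496111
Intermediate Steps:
n(o) = o²
l - n(8 - 4*0) = 496175 - (8 - 4*0)² = 496175 - (8 + 0)² = 496175 - 1*8² = 496175 - 1*64 = 496175 - 64 = 496111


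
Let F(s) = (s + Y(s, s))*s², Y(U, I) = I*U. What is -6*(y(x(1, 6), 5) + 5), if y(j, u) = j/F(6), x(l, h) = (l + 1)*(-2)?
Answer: -1889/63 ≈ -29.984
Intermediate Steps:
F(s) = s²*(s + s²) (F(s) = (s + s*s)*s² = (s + s²)*s² = s²*(s + s²))
x(l, h) = -2 - 2*l (x(l, h) = (1 + l)*(-2) = -2 - 2*l)
y(j, u) = j/1512 (y(j, u) = j/((6³*(1 + 6))) = j/((216*7)) = j/1512)
-6*(y(x(1, 6), 5) + 5) = -6*((-2 - 2*1)/1512 + 5) = -6*((-2 - 2)/1512 + 5) = -6*((1/1512)*(-4) + 5) = -6*(-1/378 + 5) = -6*1889/378 = -1889/63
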